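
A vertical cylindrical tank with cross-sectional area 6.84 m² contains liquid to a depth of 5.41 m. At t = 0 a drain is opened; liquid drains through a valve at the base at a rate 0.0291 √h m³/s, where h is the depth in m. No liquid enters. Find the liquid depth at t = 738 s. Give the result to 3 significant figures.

0.572 m

With no inflow, A dh/dt = −0.0291 √h.
Separate and integrate: 2(√h − √h₀) = −(0.0291/A) t.
√h = √5.41 − 0.0291·738/(2·6.84) = 2.3259 − 1.5699 = 0.75607.
h = 0.75607² = 0.57165 m.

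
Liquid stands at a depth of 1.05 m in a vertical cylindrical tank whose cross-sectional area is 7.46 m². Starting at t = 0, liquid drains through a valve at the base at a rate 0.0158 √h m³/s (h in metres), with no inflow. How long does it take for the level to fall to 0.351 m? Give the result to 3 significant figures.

Accumulation of liquid (constant cross-section A): A dh/dt = −0.0158 √h.
∫ h^(−1/2) dh = −(0.0158/A) ∫ dt, giving 2√h = 2√h₀ − (0.0158/A) t.
t = 2A(√h₀ − √h)/0.0158 = 2·7.46·(√1.05 − √0.351)/0.0158
  = 14.920 × (1.0247 − 0.59245) / 0.0158 = 408.17 s.

408 s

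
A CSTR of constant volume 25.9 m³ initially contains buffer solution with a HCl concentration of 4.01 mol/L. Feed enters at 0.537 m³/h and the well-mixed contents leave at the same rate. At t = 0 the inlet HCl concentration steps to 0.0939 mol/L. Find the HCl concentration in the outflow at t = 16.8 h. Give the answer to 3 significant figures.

2.86 mol/L

Species balance on the tank: V dC/dt = Q(C_in − C).
Time constant τ = V/Q = 25.9/0.537 = 48.231 h.
C approaches C_in exponentially: C(t) = C_in + (C₀ − C_in) e^(−t/τ).
C(16.8) = 0.0939 + (4.01 − 0.0939)·e^(−16.8/48.231) = 0.0939 + (3.9161)·0.70587 = 2.8582 mol/L.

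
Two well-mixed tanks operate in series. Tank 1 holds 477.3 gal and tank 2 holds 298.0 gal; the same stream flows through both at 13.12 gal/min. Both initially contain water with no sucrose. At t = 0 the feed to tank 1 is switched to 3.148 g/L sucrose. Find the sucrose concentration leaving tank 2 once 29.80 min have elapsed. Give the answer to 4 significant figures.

0.8629 g/L

Time constants: τᵢ = Vᵢ/Q for each well-mixed tank.
τ₁ = 477.3/13.12 = 36.3796 min; τ₂ = 298.0/13.12 = 22.7134 min.
Tank 1: C₁ = C_in(1 − e^(−t/τ₁)). Tank 2 (τ₁ ≠ τ₂): C₂ = C_in[1 − (τ₁ e^(−t/τ₁) − τ₂ e^(−t/τ₂))/(τ₁ − τ₂)].
At t = 29.80: e^(−t/τ₁) = 0.440810, e^(−t/τ₂) = 0.269281.
C₂ = 3.148·[1 − (36.3796·0.440810 − 22.7134·0.269281)/(13.6662)] = 3.148·0.274105 = 0.862883 g/L.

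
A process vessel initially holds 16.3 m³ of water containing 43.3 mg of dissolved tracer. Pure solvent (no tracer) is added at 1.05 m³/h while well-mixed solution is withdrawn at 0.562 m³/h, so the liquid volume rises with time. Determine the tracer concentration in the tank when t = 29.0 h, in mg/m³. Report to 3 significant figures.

Total volume: dV/dt = Q_in − Q_out = 0.48800 m³/h, so V(t) = 16.3 + 0.48800 t and V(29.0) = 30.452 m³.
Solute balance: dm/dt = 0 − Q_out C = −Q_out m/V(t).
dm/m = −Q_out dt/(V₀ + 0.48800 t); integrating gives ln(m/m₀) = −(Q_out/(Q_in−Q_out)) ln(V/V₀).
m = m₀ (V₀/V)^(Q_out/(Q_in−Q_out)) = 43.3 × (16.3/30.452)^(1.1516) = 21.081 mg.
C = m/V = 21.081/30.452 = 0.69228 mg/m³.

0.692 mg/m³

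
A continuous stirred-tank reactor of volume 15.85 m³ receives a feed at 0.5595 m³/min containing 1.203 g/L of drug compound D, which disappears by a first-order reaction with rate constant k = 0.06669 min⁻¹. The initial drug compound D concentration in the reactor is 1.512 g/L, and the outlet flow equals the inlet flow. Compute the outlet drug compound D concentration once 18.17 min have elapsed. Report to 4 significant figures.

V dC/dt = Q(C_in − C) − k V C.
dC/dt = (Q/V) C_in − (Q/V + k) C; effective rate a = Q/V + k = 0.0352997 + 0.06669 = 0.101990 min⁻¹.
C_ss = Q C_in/(Q + kV) = 0.416371 g/L; C(t) = C_ss + (C₀ − C_ss) e^(−a t).
C(18.17) = 0.416371 + (1.09563)·e^(−0.101990·18.17) = 0.416371 + (1.09563)·0.156742 = 0.588102 g/L.

0.5881 g/L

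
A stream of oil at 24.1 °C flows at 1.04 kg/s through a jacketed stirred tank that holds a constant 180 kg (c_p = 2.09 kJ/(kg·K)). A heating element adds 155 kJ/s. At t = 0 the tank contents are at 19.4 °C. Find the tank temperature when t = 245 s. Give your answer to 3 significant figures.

Energy balance: M c_p dT/dt = ṁ c_p (T_in − T) + 155.
τ = M/ṁ = 173.08 s; T_ss = T_in + Q̇/(ṁ c_p) = 24.1 + 155/(1.04·2.09) = 95.410 °C.
T approaches T_ss exponentially: T(t) = T_ss + (T₀ − T_ss) e^(−t/τ).
T(245) = 95.410 + (-76.010)·e^(−245/173.08) = 95.410 + (-76.010)·0.24279 = 76.956 °C.

77.0 °C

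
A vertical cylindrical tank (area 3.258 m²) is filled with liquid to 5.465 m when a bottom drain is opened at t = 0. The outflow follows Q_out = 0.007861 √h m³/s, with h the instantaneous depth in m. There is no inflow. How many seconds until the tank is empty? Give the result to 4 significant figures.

1938 s

Mass balance (ρ constant): A dh/dt = −0.007861 √h.
∫ h^(−1/2) dh = −(0.007861/A) ∫ dt, giving 2√h = 2√h₀ − (0.007861/A) t.
Tank is empty when √h = 0: t_empty = 2A√h₀/0.007861.
t_empty = 2·3.258·√5.465/0.007861 = 6.51600·2.33773/0.007861 = 1937.75 s.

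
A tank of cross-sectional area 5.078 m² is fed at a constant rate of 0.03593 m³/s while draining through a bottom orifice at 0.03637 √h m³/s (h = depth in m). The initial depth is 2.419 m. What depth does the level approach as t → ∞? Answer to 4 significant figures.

0.9760 m

Level balance: A dh/dt = 0.03593 − 0.03637 √h. Setting dh/dt = 0:
Q_in = 0.03637 √h_ss ⇒ √h_ss = 0.03593/0.03637 = 0.987902.
h_ss = 0.987902² = 0.975951 m. (Since h₀ = 2.419 m > h_ss, the level will fall toward this value.)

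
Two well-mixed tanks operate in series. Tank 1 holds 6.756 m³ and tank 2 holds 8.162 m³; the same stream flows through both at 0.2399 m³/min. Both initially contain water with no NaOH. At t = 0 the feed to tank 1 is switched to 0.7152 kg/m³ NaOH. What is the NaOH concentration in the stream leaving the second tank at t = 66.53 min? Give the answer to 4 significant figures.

Each tank obeys Vᵢ dCᵢ/dt = Q(Cᵢ₋₁ − Cᵢ), so τᵢ = Vᵢ/Q.
τ₁ = 6.756/0.2399 = 28.1617 min; τ₂ = 8.162/0.2399 = 34.0225 min.
Tank 1: C₁ = C_in(1 − e^(−t/τ₁)). Tank 2 (τ₁ ≠ τ₂): C₂ = C_in[1 − (τ₁ e^(−t/τ₁) − τ₂ e^(−t/τ₂))/(τ₁ − τ₂)].
At t = 66.53: e^(−t/τ₁) = 0.0941915, e^(−t/τ₂) = 0.141498.
C₂ = 0.7152·[1 − (28.1617·0.0941915 − 34.0225·0.141498)/(-5.86078)] = 0.7152·0.631189 = 0.451426 kg/m³.

0.4514 kg/m³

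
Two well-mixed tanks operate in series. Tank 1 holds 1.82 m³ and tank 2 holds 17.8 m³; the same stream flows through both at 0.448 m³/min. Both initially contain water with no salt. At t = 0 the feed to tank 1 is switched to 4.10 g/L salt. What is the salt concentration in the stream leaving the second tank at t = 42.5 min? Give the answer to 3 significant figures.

Time constants: τᵢ = Vᵢ/Q for each well-mixed tank.
τ₁ = 1.82/0.448 = 4.0625 min; τ₂ = 17.8/0.448 = 39.732 min.
Solving the cascade with C₁(0)=C₂(0)=0 gives C₂(t) = C_in[1 − (τ₁ e^(−t/τ₁) − τ₂ e^(−t/τ₂))/(τ₁ − τ₂)].
At t = 42.5: e^(−t/τ₁) = 2.8616e-05, e^(−t/τ₂) = 0.34312.
C₂ = 4.10·[1 − (4.0625·2.8616e-05 − 39.732·0.34312)/(-35.670)] = 4.10·0.61780 = 2.5330 g/L.

2.53 g/L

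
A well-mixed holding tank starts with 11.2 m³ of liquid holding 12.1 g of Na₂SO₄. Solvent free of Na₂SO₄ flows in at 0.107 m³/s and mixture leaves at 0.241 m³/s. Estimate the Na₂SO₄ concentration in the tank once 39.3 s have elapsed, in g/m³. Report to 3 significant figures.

Total volume: dV/dt = Q_in − Q_out = -0.13400 m³/s, so V(t) = 11.2 − 0.13400 t and V(39.3) = 5.9338 m³.
Solute balance: dm/dt = 0 − Q_out C = −Q_out m/V(t).
Separate: dm/m = −Q_out dt/V(t) ⇒ ln(m/m₀) = −(Q_out/(Q_in−Q_out)) ln(V/V₀).
m = m₀ (V₀/V)^(Q_out/(Q_in−Q_out)) = 12.1 × (11.2/5.9338)^(-1.7985) = 3.8601 g.
C = m/V = 3.8601/5.9338 = 0.65054 g/m³.

0.651 g/m³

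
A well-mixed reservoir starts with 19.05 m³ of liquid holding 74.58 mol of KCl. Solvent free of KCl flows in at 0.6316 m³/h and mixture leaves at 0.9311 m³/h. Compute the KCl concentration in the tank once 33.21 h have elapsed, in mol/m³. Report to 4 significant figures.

0.8250 mol/m³

Let m(t) be the amount of KCl. Volume: V(t) = V₀ + (Q_in − Q_out) t = 19.05 − 0.299500 t; V(33.21) = 9.10361 m³.
No KCl enters, so dm/dt = −Q_out · (m/V).
dm/m = −Q_out dt/(V₀ − 0.299500 t); integrating gives ln(m/m₀) = −(Q_out/(Q_in−Q_out)) ln(V/V₀).
m = m₀ (V₀/V)^(Q_out/(Q_in−Q_out)) = 74.58 × (19.05/9.10361)^(-3.10885) = 7.51056 mol.
C = m/V = 7.51056/9.10361 = 0.825009 mol/m³.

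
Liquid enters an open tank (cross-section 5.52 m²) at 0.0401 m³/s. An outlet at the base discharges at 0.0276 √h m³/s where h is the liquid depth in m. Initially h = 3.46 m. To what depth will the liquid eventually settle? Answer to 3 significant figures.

Level balance: A dh/dt = 0.0401 − 0.0276 √h. Setting dh/dt = 0:
Q_in = 0.0276 √h_ss ⇒ √h_ss = 0.0401/0.0276 = 1.4529.
h_ss = 1.4529² = 2.1109 m. (Since h₀ = 3.46 m > h_ss, the level will fall toward this value.)

2.11 m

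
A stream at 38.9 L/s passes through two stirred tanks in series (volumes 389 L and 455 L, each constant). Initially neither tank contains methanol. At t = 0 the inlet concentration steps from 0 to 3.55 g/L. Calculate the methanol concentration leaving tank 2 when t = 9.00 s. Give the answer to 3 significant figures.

Each tank obeys Vᵢ dCᵢ/dt = Q(Cᵢ₋₁ − Cᵢ), so τᵢ = Vᵢ/Q.
τ₁ = 389/38.9 = 10.000 s; τ₂ = 455/38.9 = 11.697 s.
Tank 1: C₁ = C_in(1 − e^(−t/τ₁)). Tank 2 (τ₁ ≠ τ₂): C₂ = C_in[1 − (τ₁ e^(−t/τ₁) − τ₂ e^(−t/τ₂))/(τ₁ − τ₂)].
At t = 9.00: e^(−t/τ₁) = 0.40657, e^(−t/τ₂) = 0.46327.
C₂ = 3.55·[1 − (10.000·0.40657 − 11.697·0.46327)/(-1.6967)] = 3.55·0.20256 = 0.71908 g/L.

0.719 g/L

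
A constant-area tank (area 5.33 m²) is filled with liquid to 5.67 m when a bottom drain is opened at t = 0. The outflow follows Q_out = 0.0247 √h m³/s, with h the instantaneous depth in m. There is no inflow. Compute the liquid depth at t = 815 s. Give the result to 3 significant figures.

0.243 m

A dh/dt = −Q_out = −0.0247 √h.
Separate and integrate: 2(√h − √h₀) = −(0.0247/A) t.
√h = √5.67 − 0.0247·815/(2·5.33) = 2.3812 − 1.8884 = 0.49276.
h = 0.49276² = 0.24281 m.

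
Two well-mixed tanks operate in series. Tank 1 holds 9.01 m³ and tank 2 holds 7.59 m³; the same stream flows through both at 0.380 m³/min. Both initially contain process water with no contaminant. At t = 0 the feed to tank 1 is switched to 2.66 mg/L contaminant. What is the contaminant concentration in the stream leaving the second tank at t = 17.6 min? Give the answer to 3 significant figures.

0.516 mg/L

Each tank obeys Vᵢ dCᵢ/dt = Q(Cᵢ₋₁ − Cᵢ), so τᵢ = Vᵢ/Q.
τ₁ = 9.01/0.380 = 23.711 min; τ₂ = 7.59/0.380 = 19.974 min.
Solving the cascade with C₁(0)=C₂(0)=0 gives C₂(t) = C_in[1 − (τ₁ e^(−t/τ₁) − τ₂ e^(−t/τ₂))/(τ₁ − τ₂)].
At t = 17.6: e^(−t/τ₁) = 0.47602, e^(−t/τ₂) = 0.41430.
C₂ = 2.66·[1 − (23.711·0.47602 − 19.974·0.41430)/(3.7368)] = 2.66·0.19407 = 0.51622 mg/L.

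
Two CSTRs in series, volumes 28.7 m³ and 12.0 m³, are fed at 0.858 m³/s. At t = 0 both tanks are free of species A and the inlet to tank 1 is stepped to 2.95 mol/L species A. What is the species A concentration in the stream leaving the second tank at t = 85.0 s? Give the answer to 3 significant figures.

Each tank obeys Vᵢ dCᵢ/dt = Q(Cᵢ₋₁ − Cᵢ), so τᵢ = Vᵢ/Q.
τ₁ = 28.7/0.858 = 33.450 s; τ₂ = 12.0/0.858 = 13.986 s.
Solving the cascade with C₁(0)=C₂(0)=0 gives C₂(t) = C_in[1 − (τ₁ e^(−t/τ₁) − τ₂ e^(−t/τ₂))/(τ₁ − τ₂)].
At t = 85.0: e^(−t/τ₁) = 0.078779, e^(−t/τ₂) = 0.0022939.
C₂ = 2.95·[1 − (33.450·0.078779 − 13.986·0.0022939)/(19.464)] = 2.95·0.86626 = 2.5555 mol/L.

2.56 mol/L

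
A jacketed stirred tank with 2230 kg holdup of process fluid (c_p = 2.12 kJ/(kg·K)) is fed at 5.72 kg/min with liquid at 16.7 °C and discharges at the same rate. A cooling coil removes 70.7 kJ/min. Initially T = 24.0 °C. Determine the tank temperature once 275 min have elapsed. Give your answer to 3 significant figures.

M c_p dT/dt = ṁ c_p (T_in − T) − Q̇.
Rearrange: dT/dt = (T_ss − T)/τ with τ = M/ṁ = 389.86 min and T_ss = T_in − Q̇/(ṁ c_p) = 10.870 °C.
T approaches T_ss exponentially: T(t) = T_ss + (T₀ − T_ss) e^(−t/τ).
T(275) = 10.870 + (13.130)·e^(−275/389.86) = 10.870 + (13.130)·0.49392 = 17.355 °C.

17.4 °C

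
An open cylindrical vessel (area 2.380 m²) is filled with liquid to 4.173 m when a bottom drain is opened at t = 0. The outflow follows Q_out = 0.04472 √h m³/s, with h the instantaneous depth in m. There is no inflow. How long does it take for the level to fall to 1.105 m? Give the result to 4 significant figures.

A dh/dt = −Q_out = −0.04472 √h.
∫ h^(−1/2) dh = −(0.04472/A) ∫ dt, giving 2√h = 2√h₀ − (0.04472/A) t.
t = 2A(√h₀ − √h)/0.04472 = 2·2.380·(√4.173 − √1.105)/0.04472
  = 4.76000 × (2.04279 − 1.05119) / 0.04472 = 105.546 s.

105.5 s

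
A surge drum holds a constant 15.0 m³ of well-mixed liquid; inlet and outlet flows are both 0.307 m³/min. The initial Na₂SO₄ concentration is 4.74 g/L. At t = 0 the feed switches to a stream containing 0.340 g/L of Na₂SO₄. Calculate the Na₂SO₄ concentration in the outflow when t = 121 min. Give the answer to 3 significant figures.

Transient balance on the dissolved component: V dC/dt = Q(C_in − C).
Time constant τ = V/Q = 15.0/0.307 = 48.860 min.
Integrating: C(t) = C_in + (C₀ − C_in) e^(−t/τ).
C(121) = 0.340 + (4.74 − 0.340)·e^(−121/48.860) = 0.340 + (4.4000)·0.084040 = 0.70977 g/L.

0.710 g/L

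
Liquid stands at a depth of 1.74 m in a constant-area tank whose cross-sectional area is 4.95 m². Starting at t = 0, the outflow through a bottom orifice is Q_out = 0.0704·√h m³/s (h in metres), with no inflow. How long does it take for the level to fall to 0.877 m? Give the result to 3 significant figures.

Unsteady balance on liquid volume: A dh/dt = −0.0704 √h.
Separate and integrate: 2(√h − √h₀) = −(0.0704/A) t.
t = 2A(√h₀ − √h)/0.0704 = 2·4.95·(√1.74 − √0.877)/0.0704
  = 9.9000 × (1.3191 − 0.93648) / 0.0704 = 53.804 s.

53.8 s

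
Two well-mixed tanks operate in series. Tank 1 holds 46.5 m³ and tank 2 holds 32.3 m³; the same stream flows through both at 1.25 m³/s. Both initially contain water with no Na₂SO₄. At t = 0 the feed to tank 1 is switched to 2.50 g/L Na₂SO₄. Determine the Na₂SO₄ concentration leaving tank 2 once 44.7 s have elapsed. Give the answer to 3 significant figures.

1.05 g/L

Species balance on tank i: dCᵢ/dt = (Cᵢ₋₁ − Cᵢ)/τᵢ with τᵢ = Vᵢ/Q.
τ₁ = 46.5/1.25 = 37.200 s; τ₂ = 32.3/1.25 = 25.840 s.
Solving the cascade with C₁(0)=C₂(0)=0 gives C₂(t) = C_in[1 − (τ₁ e^(−t/τ₁) − τ₂ e^(−t/τ₂))/(τ₁ − τ₂)].
At t = 44.7: e^(−t/τ₁) = 0.30071, e^(−t/τ₂) = 0.17731.
C₂ = 2.50·[1 − (37.200·0.30071 − 25.840·0.17731)/(11.360)] = 2.50·0.41859 = 1.0465 g/L.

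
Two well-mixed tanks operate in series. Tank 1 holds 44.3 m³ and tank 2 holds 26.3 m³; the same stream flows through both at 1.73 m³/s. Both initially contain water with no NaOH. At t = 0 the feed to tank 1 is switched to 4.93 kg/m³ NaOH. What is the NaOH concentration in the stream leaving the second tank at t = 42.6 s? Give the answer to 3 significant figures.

Each tank obeys Vᵢ dCᵢ/dt = Q(Cᵢ₋₁ − Cᵢ), so τᵢ = Vᵢ/Q.
τ₁ = 44.3/1.73 = 25.607 s; τ₂ = 26.3/1.73 = 15.202 s.
Tank 1: C₁ = C_in(1 − e^(−t/τ₁)). Tank 2 (τ₁ ≠ τ₂): C₂ = C_in[1 − (τ₁ e^(−t/τ₁) − τ₂ e^(−t/τ₂))/(τ₁ − τ₂)].
At t = 42.6: e^(−t/τ₁) = 0.18945, e^(−t/τ₂) = 0.060676.
C₂ = 4.93·[1 − (25.607·0.18945 − 15.202·0.060676)/(10.405)] = 4.93·0.62239 = 3.0684 kg/m³.

3.07 kg/m³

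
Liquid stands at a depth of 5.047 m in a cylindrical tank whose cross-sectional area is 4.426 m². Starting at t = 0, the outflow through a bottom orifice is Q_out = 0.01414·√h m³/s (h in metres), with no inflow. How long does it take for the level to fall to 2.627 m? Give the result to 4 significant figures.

391.7 s

With no inflow, A dh/dt = −0.01414 √h.
∫ h^(−1/2) dh = −(0.01414/A) ∫ dt, giving 2√h = 2√h₀ − (0.01414/A) t.
t = 2A(√h₀ − √h)/0.01414 = 2·4.426·(√5.047 − √2.627)/0.01414
  = 8.85200 × (2.24655 − 1.62080) / 0.01414 = 391.736 s.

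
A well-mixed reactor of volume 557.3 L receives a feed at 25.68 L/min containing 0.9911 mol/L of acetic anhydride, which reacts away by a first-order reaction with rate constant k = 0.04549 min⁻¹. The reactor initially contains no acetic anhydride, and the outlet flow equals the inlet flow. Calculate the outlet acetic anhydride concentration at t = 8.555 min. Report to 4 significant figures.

0.2709 mol/L

Accumulation = in − out − consumed: V dC/dt = Q C_in − Q C − k V C.
dC/dt = (Q/V) C_in − (Q/V + k) C; effective rate a = Q/V + k = 0.0460793 + 0.04549 = 0.0915693 min⁻¹.
C_ss = Q C_in/(Q + kV) = 0.498739 mol/L; C(t) = C_ss + (C₀ − C_ss) e^(−a t).
C(8.555) = 0.498739 + (-0.498739)·e^(−0.0915693·8.555) = 0.498739 + (-0.498739)·0.456861 = 0.270885 mol/L.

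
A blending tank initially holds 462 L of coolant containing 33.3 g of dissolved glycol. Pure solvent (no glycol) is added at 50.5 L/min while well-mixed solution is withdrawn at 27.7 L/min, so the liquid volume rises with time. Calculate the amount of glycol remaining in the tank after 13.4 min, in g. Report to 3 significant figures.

Total volume: dV/dt = Q_in − Q_out = 22.800 L/min, so V(t) = 462 + 22.800 t and V(13.4) = 767.52 L.
Solute balance: dm/dt = 0 − Q_out C = −Q_out m/V(t).
dm/m = −Q_out dt/(V₀ + 22.800 t); integrating gives ln(m/m₀) = −(Q_out/(Q_in−Q_out)) ln(V/V₀).
m = m₀ (V₀/V)^(Q_out/(Q_in−Q_out)) = 33.3 × (462/767.52)^(1.2149) = 17.973 g.

18.0 g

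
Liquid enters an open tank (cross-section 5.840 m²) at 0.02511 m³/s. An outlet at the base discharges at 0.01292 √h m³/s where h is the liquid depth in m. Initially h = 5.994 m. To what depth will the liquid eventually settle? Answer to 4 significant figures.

3.777 m

Level balance: A dh/dt = 0.02511 − 0.01292 √h. Setting dh/dt = 0:
Q_in = 0.01292 √h_ss ⇒ √h_ss = 0.02511/0.01292 = 1.94350.
h_ss = 1.94350² = 3.77719 m. (Since h₀ = 5.994 m > h_ss, the level will fall toward this value.)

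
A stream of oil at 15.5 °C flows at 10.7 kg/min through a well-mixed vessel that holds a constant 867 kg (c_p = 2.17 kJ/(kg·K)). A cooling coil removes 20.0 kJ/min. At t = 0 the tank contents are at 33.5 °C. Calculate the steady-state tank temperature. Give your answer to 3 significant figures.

14.6 °C

Unsteady energy balance on the tank contents: M c_p dT/dt = ṁ c_p (T_in − T) − 20.0.
At steady state dT/dt = 0 ⇒ T_ss = T_in − Q̇/(ṁ c_p) = 15.5 − 20.0/(10.7·2.17) = 14.639 °C.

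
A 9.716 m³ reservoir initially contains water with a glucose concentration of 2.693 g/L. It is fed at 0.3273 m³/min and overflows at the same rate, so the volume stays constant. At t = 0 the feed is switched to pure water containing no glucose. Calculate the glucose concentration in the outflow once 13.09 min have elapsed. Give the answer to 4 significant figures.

1.733 g/L

Accumulation = in − out for the solute gives V dC/dt = Q(C_in − C).
So dC/dt = (C_in − C)/τ with τ = V/Q = 9.716/0.3273 = 29.6853 min.
C approaches C_in exponentially: C(t) = C_in + (C₀ − C_in) e^(−t/τ).
C(13.09) = 0 + (2.693 − 0)·e^(−13.09/29.6853) = 0 + (2.69300)·0.643419 = 1.73273 g/L.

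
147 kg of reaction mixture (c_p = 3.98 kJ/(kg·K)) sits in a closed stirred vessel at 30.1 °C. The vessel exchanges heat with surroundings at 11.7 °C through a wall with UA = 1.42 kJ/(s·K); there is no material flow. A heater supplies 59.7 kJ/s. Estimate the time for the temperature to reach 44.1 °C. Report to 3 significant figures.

370 s

Lumped-capacitance energy balance: M c_p dT/dt = UA(T_amb − T) + Q̇.
τ = M c_p/UA = 412.01 s; T_ss = T_amb + Q̇/UA = 11.7 + 59.7/1.42 = 53.742 °C.
T(t) = T_ss + (T₀ − T_ss)e^(−t/τ); set T = 44.1:
t = −τ ln[(T − T_ss)/(T₀ − T_ss)] = −412.01 · ln(0.40784) = 369.53 s.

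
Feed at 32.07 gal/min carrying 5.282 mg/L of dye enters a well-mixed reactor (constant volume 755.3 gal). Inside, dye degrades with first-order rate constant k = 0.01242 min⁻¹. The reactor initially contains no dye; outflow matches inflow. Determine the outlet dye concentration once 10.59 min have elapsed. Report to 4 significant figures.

1.801 mg/L

Species balance: V dC/dt = Q C_in − Q C − k V C.
This is linear with rate a = Q/V + k = 0.0548799 min⁻¹.
C_ss = Q C_in/(Q + kV) = 4.08662 mg/L; C(t) = C_ss + (C₀ − C_ss) e^(−a t).
C(10.59) = 4.08662 + (-4.08662)·e^(−0.0548799·10.59) = 4.08662 + (-4.08662)·0.559239 = 1.80122 mg/L.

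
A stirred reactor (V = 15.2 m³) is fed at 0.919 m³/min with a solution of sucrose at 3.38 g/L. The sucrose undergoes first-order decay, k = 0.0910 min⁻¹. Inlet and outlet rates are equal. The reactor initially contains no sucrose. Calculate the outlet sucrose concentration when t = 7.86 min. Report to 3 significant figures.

Accumulation = in − out − consumed: V dC/dt = Q C_in − Q C − k V C.
This is linear with rate a = Q/V + k = 0.15146 min⁻¹.
C_ss = Q C_in/(Q + kV) = 1.3492 g/L; C(t) = C_ss + (C₀ − C_ss) e^(−a t).
C(7.86) = 1.3492 + (-1.3492)·e^(−0.15146·7.86) = 1.3492 + (-1.3492)·0.30408 = 0.93897 g/L.

0.939 g/L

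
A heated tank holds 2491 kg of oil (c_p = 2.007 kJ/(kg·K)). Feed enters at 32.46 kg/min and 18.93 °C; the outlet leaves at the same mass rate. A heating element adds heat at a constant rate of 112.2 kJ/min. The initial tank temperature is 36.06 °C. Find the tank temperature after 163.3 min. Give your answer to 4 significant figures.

M c_p dT/dt = ṁ c_p (T_in − T) + Q̇.
Rearrange: dT/dt = (T_ss − T)/τ with τ = M/ṁ = 76.7406 min and T_ss = T_in + Q̇/(ṁ c_p) = 20.6523 °C.
T approaches T_ss exponentially: T(t) = T_ss + (T₀ − T_ss) e^(−t/τ).
T(163.3) = 20.6523 + (15.4077)·e^(−163.3/76.7406) = 20.6523 + (15.4077)·0.119081 = 22.4870 °C.

22.49 °C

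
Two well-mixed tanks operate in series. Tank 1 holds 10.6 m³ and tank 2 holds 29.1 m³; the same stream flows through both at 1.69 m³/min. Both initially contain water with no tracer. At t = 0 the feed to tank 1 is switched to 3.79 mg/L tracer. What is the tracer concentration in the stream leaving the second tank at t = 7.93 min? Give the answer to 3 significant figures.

Species balance on tank i: dCᵢ/dt = (Cᵢ₋₁ − Cᵢ)/τᵢ with τᵢ = Vᵢ/Q.
τ₁ = 10.6/1.69 = 6.2722 min; τ₂ = 29.1/1.69 = 17.219 min.
Tank 1: C₁ = C_in(1 − e^(−t/τ₁)). Tank 2 (τ₁ ≠ τ₂): C₂ = C_in[1 − (τ₁ e^(−t/τ₁) − τ₂ e^(−t/τ₂))/(τ₁ − τ₂)].
At t = 7.93: e^(−t/τ₁) = 0.28243, e^(−t/τ₂) = 0.63094.
C₂ = 3.79·[1 − (6.2722·0.28243 − 17.219·0.63094)/(-10.947)] = 3.79·0.16937 = 0.64191 mg/L.

0.642 mg/L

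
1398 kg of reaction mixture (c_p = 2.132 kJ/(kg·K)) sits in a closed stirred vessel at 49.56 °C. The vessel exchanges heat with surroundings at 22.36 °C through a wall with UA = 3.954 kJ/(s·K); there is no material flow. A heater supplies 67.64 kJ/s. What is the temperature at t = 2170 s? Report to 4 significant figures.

Lumped-capacitance energy balance: M c_p dT/dt = UA(T_amb − T) + Q̇.
dT/dt = (T_ss − T)/τ with T_ss = T_amb + Q̇/UA = 22.36 + 67.64/3.954 = 39.4667 °C, τ = M c_p/UA = 1398·2.132/3.954 = 753.803 s.
Integrating: T(t) = T_ss + (T₀ − T_ss) e^(−t/τ).
T(2170) = 39.4667 + (10.0933)·0.0562057 = 40.0340 °C.

40.03 °C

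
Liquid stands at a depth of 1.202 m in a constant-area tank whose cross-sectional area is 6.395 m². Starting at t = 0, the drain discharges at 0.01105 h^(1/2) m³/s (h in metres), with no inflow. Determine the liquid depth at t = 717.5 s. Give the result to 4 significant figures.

0.2270 m

With no inflow, A dh/dt = −0.01105 √h.
∫ h^(−1/2) dh = −(0.01105/A) ∫ dt, giving 2√h = 2√h₀ − (0.01105/A) t.
√h = √1.202 − 0.01105·717.5/(2·6.395) = 1.09636 − 0.619889 = 0.476469.
h = 0.476469² = 0.227023 m.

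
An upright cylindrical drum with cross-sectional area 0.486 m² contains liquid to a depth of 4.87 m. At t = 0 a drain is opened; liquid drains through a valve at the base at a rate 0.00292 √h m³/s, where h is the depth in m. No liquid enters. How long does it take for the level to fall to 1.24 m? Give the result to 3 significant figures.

364 s

A dh/dt = −Q_out = −0.00292 √h.
∫ h^(−1/2) dh = −(0.00292/A) ∫ dt, giving 2√h = 2√h₀ − (0.00292/A) t.
t = 2A(√h₀ − √h)/0.00292 = 2·0.486·(√4.87 − √1.24)/0.00292
  = 0.97200 × (2.2068 − 1.1136) / 0.00292 = 363.92 s.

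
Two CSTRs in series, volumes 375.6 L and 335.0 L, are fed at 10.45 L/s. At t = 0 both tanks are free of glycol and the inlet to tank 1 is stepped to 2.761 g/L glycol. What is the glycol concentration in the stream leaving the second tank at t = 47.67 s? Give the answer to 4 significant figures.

1.130 g/L

Each tank obeys Vᵢ dCᵢ/dt = Q(Cᵢ₋₁ − Cᵢ), so τᵢ = Vᵢ/Q.
τ₁ = 375.6/10.45 = 35.9426 s; τ₂ = 335.0/10.45 = 32.0574 s.
Tank 1: C₁ = C_in(1 − e^(−t/τ₁)). Tank 2 (τ₁ ≠ τ₂): C₂ = C_in[1 − (τ₁ e^(−t/τ₁) − τ₂ e^(−t/τ₂))/(τ₁ − τ₂)].
At t = 47.67: e^(−t/τ₁) = 0.265462, e^(−t/τ₂) = 0.226045.
C₂ = 2.761·[1 − (35.9426·0.265462 − 32.0574·0.226045)/(3.88517)] = 2.761·0.409299 = 1.13007 g/L.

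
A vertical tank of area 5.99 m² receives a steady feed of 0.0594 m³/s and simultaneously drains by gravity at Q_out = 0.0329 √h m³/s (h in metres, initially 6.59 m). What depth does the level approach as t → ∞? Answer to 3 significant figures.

3.26 m

A dh/dt = Q_in − 0.0329 √h. Steady state requires inflow = outflow:
Q_in = 0.0329 √h_ss ⇒ √h_ss = 0.0594/0.0329 = 1.8055.
h_ss = 1.8055² = 3.2597 m. (Since h₀ = 6.59 m > h_ss, the level will fall toward this value.)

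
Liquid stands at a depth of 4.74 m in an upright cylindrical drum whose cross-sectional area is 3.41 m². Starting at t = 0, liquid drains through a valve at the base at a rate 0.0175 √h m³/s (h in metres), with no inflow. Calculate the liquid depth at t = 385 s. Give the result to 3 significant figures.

1.41 m

A dh/dt = −Q_out = −0.0175 √h.
∫ h^(−1/2) dh = −(0.0175/A) ∫ dt, giving 2√h = 2√h₀ − (0.0175/A) t.
√h = √4.74 − 0.0175·385/(2·3.41) = 2.1772 − 0.98790 = 1.1893.
h = 1.1893² = 1.4143 m.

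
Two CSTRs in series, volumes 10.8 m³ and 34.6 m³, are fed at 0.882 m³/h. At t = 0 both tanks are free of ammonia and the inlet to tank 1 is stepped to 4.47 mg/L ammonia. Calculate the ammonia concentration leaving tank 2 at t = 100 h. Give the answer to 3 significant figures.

Each tank obeys Vᵢ dCᵢ/dt = Q(Cᵢ₋₁ − Cᵢ), so τᵢ = Vᵢ/Q.
τ₁ = 10.8/0.882 = 12.245 h; τ₂ = 34.6/0.882 = 39.229 h.
Tank 1: C₁ = C_in(1 − e^(−t/τ₁)). Tank 2 (τ₁ ≠ τ₂): C₂ = C_in[1 − (τ₁ e^(−t/τ₁) − τ₂ e^(−t/τ₂))/(τ₁ − τ₂)].
At t = 100: e^(−t/τ₁) = 0.00028396, e^(−t/τ₂) = 0.078149.
C₂ = 4.47·[1 − (12.245·0.00028396 − 39.229·0.078149)/(-26.984)] = 4.47·0.88652 = 3.9627 mg/L.

3.96 mg/L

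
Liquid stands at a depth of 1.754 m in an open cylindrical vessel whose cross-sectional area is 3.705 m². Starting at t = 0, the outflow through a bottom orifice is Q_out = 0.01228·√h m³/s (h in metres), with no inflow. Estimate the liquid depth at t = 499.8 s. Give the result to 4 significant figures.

0.2461 m

Mass balance (ρ constant): A dh/dt = −0.01228 √h.
This is separable: 2 d(√h)/dt = −0.01228/A, so √h = √h₀ − (0.01228/(2A)) t.
√h = √1.754 − 0.01228·499.8/(2·3.705) = 1.32439 − 0.828279 = 0.496108.
h = 0.496108² = 0.246123 m.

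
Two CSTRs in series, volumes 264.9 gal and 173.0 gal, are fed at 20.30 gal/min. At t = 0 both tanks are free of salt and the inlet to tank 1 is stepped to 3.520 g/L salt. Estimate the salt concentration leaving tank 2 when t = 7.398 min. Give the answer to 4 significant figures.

0.5458 g/L

Time constants: τᵢ = Vᵢ/Q for each well-mixed tank.
τ₁ = 264.9/20.30 = 13.0493 min; τ₂ = 173.0/20.30 = 8.52217 min.
Solving the cascade with C₁(0)=C₂(0)=0 gives C₂(t) = C_in[1 − (τ₁ e^(−t/τ₁) − τ₂ e^(−t/τ₂))/(τ₁ − τ₂)].
At t = 7.398: e^(−t/τ₁) = 0.567265, e^(−t/τ₂) = 0.419753.
C₂ = 3.520·[1 − (13.0493·0.567265 − 8.52217·0.419753)/(4.52709)] = 3.520·0.155046 = 0.545763 g/L.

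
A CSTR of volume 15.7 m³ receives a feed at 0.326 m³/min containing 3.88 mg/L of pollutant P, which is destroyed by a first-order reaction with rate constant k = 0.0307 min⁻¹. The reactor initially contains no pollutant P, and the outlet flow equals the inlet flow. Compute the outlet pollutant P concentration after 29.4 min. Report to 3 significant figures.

1.22 mg/L

Species balance: V dC/dt = Q C_in − Q C − k V C.
dC/dt = (Q/V) C_in − (Q/V + k) C; effective rate a = Q/V + k = 0.020764 + 0.0307 = 0.051464 min⁻¹.
C_ss = Q C_in/(Q + kV) = 1.5655 mg/L; C(t) = C_ss + (C₀ − C_ss) e^(−a t).
C(29.4) = 1.5655 + (-1.5655)·e^(−0.051464·29.4) = 1.5655 + (-1.5655)·0.22024 = 1.2207 mg/L.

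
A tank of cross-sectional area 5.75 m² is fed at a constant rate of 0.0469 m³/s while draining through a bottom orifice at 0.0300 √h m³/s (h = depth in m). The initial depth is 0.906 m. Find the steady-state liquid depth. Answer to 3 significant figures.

Level balance: A dh/dt = 0.0469 − 0.0300 √h. Setting dh/dt = 0:
Q_in = 0.0300 √h_ss ⇒ √h_ss = 0.0469/0.0300 = 1.5633.
h_ss = 1.5633² = 2.4440 m. (Since h₀ = 0.906 m < h_ss, the level will rise toward this value.)

2.44 m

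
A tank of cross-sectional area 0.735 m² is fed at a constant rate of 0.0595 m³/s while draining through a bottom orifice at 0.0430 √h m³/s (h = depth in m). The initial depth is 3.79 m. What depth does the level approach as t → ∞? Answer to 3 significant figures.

1.91 m

Volume balance on the tank: A dh/dt = Q_in − 0.0430 √h. At steady state dh/dt = 0:
Q_in = 0.0430 √h_ss ⇒ √h_ss = 0.0595/0.0430 = 1.3837.
h_ss = 1.3837² = 1.9147 m. (Since h₀ = 3.79 m > h_ss, the level will fall toward this value.)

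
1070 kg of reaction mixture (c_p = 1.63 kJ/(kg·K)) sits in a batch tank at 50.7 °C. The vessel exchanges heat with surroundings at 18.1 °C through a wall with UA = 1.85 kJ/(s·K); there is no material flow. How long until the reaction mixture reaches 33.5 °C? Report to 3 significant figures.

Lumped-capacitance energy balance: M c_p dT/dt = UA(T_amb − T).
τ = M c_p/UA = 942.76 s; T_ss = T_amb = 18.100 °C.
T(t) = T_ss + (T₀ − T_ss)e^(−t/τ); set T = 33.5:
t = −τ ln[(T − T_ss)/(T₀ − T_ss)] = −942.76 · ln(0.47239) = 707.02 s.

707 s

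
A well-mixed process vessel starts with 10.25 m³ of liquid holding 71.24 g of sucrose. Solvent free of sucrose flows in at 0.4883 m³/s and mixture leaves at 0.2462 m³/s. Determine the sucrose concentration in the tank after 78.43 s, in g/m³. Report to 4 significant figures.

Let m(t) be the amount of sucrose. Volume: V(t) = V₀ + (Q_in − Q_out) t = 10.25 + 0.242100 t; V(78.43) = 29.2379 m³.
No sucrose enters, so dm/dt = −Q_out · (m/V).
dm/m = −Q_out dt/(V₀ + 0.242100 t); integrating gives ln(m/m₀) = −(Q_out/(Q_in−Q_out)) ln(V/V₀).
m = m₀ (V₀/V)^(Q_out/(Q_in−Q_out)) = 71.24 × (10.25/29.2379)^(1.01694) = 24.5354 g.
C = m/V = 24.5354/29.2379 = 0.839163 g/m³.

0.8392 g/m³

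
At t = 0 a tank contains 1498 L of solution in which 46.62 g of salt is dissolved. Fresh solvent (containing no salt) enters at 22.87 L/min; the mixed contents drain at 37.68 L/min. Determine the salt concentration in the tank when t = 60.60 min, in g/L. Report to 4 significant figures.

0.007586 g/L

Total volume: dV/dt = Q_in − Q_out = -14.8100 L/min, so V(t) = 1498 − 14.8100 t and V(60.60) = 600.514 L.
Solute balance: dm/dt = 0 − Q_out C = −Q_out m/V(t).
dm/m = −Q_out dt/(V₀ − 14.8100 t); integrating gives ln(m/m₀) = −(Q_out/(Q_in−Q_out)) ln(V/V₀).
m = m₀ (V₀/V)^(Q_out/(Q_in−Q_out)) = 46.62 × (1498/600.514)^(-2.54423) = 4.55557 g.
C = m/V = 4.55557/600.514 = 0.00758612 g/L.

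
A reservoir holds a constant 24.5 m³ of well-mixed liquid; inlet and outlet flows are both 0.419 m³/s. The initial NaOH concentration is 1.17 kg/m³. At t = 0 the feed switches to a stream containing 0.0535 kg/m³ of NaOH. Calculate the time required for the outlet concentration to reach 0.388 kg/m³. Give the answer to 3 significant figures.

Species balance: V dC/dt = Q(C_in − C) ⇒ τ = V/Q = 58.473 s.
C(t) = C_in + (C₀ − C_in) e^(−t/τ). Set C = 0.388 and solve for t:
e^(−t/τ) = (C − C_in)/(C₀ − C_in) = (0.388 − 0.0535)/(1.17 − 0.0535) = 0.29960
t = −τ ln(…) = 58.473 × 1.2053 = 70.478 s.

70.5 s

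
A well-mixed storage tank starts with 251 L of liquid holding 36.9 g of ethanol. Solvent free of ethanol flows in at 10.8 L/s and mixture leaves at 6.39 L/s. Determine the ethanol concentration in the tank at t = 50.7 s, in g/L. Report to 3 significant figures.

Total volume: dV/dt = Q_in − Q_out = 4.4100 L/s, so V(t) = 251 + 4.4100 t and V(50.7) = 474.59 L.
Species balance (pure solvent in): dm/dt = −Q_out · m/V(t).
Separate: dm/m = −Q_out dt/V(t) ⇒ ln(m/m₀) = −(Q_out/(Q_in−Q_out)) ln(V/V₀).
m = m₀ (V₀/V)^(Q_out/(Q_in−Q_out)) = 36.9 × (251/474.59)^(1.4490) = 14.661 g.
C = m/V = 14.661/474.59 = 0.030893 g/L.

0.0309 g/L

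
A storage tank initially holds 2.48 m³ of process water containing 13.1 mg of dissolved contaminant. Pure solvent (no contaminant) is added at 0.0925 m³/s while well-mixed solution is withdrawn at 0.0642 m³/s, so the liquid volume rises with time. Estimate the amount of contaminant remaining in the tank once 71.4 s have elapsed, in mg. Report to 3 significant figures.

3.39 mg

Let m(t) be the amount of contaminant. Volume: V(t) = V₀ + (Q_in − Q_out) t = 2.48 + 0.028300 t; V(71.4) = 4.5006 m³.
Species balance (pure solvent in): dm/dt = −Q_out · m/V(t).
dm/m = −Q_out dt/(V₀ + 0.028300 t); integrating gives ln(m/m₀) = −(Q_out/(Q_in−Q_out)) ln(V/V₀).
m = m₀ (V₀/V)^(Q_out/(Q_in−Q_out)) = 13.1 × (2.48/4.5006)^(2.2686) = 3.3894 mg.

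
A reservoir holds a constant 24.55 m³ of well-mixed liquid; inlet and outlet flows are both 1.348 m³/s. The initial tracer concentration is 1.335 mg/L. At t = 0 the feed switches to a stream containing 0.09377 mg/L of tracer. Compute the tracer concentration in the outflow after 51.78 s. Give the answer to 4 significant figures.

Unsteady species balance (constant V, well mixed): V dC/dt = Q(C_in − C).
Rewrite as dC/dt + C/τ = C_in/τ, τ = V/Q = 18.2122 s.
This is linear first-order; C(t) = C_in + (C₀ − C_in) e^(−t/τ).
C(51.78) = 0.09377 + (1.335 − 0.09377)·e^(−51.78/18.2122) = 0.09377 + (1.24123)·0.0582417 = 0.166061 mg/L.

0.1661 mg/L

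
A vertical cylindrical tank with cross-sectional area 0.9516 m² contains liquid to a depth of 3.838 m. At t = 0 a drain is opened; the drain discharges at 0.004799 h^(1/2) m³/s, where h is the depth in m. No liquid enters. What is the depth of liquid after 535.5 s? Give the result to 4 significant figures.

A dh/dt = −Q_out = −0.004799 √h.
This is separable: 2 d(√h)/dt = −0.004799/A, so √h = √h₀ − (0.004799/(2A)) t.
√h = √3.838 − 0.004799·535.5/(2·0.9516) = 1.95908 − 1.35029 = 0.608795.
h = 0.608795² = 0.370632 m.

0.3706 m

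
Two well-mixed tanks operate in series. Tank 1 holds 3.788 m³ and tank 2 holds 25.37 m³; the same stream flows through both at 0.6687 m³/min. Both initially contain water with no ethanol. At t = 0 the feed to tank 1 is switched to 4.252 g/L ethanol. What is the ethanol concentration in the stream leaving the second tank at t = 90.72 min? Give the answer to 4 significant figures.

Species balance on tank i: dCᵢ/dt = (Cᵢ₋₁ − Cᵢ)/τᵢ with τᵢ = Vᵢ/Q.
τ₁ = 3.788/0.6687 = 5.66472 min; τ₂ = 25.37/0.6687 = 37.9393 min.
Tank 1: C₁ = C_in(1 − e^(−t/τ₁)). Tank 2 (τ₁ ≠ τ₂): C₂ = C_in[1 − (τ₁ e^(−t/τ₁) − τ₂ e^(−t/τ₂))/(τ₁ − τ₂)].
At t = 90.72: e^(−t/τ₁) = 1.10870e-07, e^(−t/τ₂) = 0.0915208.
C₂ = 4.252·[1 − (5.66472·1.10870e-07 − 37.9393·0.0915208)/(-32.2746)] = 4.252·0.892416 = 3.79455 g/L.

3.795 g/L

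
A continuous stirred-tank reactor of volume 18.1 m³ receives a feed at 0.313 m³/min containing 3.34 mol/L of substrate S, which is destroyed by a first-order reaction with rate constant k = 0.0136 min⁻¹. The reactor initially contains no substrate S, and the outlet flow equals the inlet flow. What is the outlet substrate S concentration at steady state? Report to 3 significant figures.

1.87 mol/L

V dC/dt = Q(C_in − C) − k V C.
At steady state: 0 = Q C_in − (Q + kV) C_ss, so C_ss = Q C_in/(Q + kV).
C_ss = 0.313·3.34/(0.313 + 0.0136·18.1) = 1.0454/0.55916 = 1.8696 mol/L.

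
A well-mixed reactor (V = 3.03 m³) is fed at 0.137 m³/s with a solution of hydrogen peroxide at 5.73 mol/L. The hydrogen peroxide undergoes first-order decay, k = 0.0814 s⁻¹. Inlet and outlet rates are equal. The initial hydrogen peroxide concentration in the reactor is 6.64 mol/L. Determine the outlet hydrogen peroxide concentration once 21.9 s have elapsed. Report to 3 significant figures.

Species balance: V dC/dt = Q C_in − Q C − k V C.
dC/dt = (Q/V) C_in − (Q/V + k) C; effective rate a = Q/V + k = 0.045215 + 0.0814 = 0.12661 s⁻¹.
C_ss = Q C_in/(Q + kV) = 2.0462 mol/L; C(t) = C_ss + (C₀ − C_ss) e^(−a t).
C(21.9) = 2.0462 + (4.5938)·e^(−0.12661·21.9) = 2.0462 + (4.5938)·0.062483 = 2.3332 mol/L.

2.33 mol/L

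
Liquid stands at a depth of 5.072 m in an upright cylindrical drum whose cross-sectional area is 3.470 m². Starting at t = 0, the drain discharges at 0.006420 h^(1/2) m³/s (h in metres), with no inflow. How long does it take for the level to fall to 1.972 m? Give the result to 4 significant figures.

916.5 s

With no inflow, A dh/dt = −0.006420 √h.
This is separable: 2 d(√h)/dt = −0.006420/A, so √h = √h₀ − (0.006420/(2A)) t.
t = 2A(√h₀ − √h)/0.006420 = 2·3.470·(√5.072 − √1.972)/0.006420
  = 6.94000 × (2.25211 − 1.40428) / 0.006420 = 916.503 s.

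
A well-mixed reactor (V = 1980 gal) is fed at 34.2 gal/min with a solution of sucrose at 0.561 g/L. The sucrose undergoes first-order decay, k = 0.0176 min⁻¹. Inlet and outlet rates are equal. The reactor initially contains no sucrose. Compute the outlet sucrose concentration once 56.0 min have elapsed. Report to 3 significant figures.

0.238 g/L

V dC/dt = Q(C_in − C) − k V C.
dC/dt = (Q/V) C_in − (Q/V + k) C; effective rate a = Q/V + k = 0.017273 + 0.0176 = 0.034873 min⁻¹.
C_ss = Q C_in/(Q + kV) = 0.27787 g/L; C(t) = C_ss + (C₀ − C_ss) e^(−a t).
C(56.0) = 0.27787 + (-0.27787)·e^(−0.034873·56.0) = 0.27787 + (-0.27787)·0.14187 = 0.23845 g/L.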